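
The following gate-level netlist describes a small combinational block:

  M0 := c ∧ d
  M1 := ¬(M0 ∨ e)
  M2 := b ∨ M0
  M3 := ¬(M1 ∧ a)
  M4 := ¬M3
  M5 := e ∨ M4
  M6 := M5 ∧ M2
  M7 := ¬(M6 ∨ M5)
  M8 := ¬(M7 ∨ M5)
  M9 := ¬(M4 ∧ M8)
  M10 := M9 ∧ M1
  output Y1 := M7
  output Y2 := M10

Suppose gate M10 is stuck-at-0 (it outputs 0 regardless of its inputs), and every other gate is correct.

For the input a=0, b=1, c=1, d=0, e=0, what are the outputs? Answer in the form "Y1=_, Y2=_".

Y1=1, Y2=0

Propagate with M10 forced: M0=0, M1=1, M2=1, M3=1, M4=0, M5=0, M6=0, M7=1, M8=0, M9=1, M10=0 [stuck-at-0].
So the outputs are Y1=1, Y2=0. (Without the fault they would be Y1=1, Y2=1.)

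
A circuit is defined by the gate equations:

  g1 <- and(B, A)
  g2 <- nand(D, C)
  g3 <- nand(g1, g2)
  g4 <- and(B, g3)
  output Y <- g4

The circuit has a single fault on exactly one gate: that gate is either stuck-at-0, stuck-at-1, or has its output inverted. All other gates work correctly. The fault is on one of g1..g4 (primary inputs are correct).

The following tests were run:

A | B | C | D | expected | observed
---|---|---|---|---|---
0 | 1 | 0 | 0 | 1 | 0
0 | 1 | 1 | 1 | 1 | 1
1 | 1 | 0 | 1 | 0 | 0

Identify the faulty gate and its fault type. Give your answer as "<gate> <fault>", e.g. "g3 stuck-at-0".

Fault-free values for test 1 (A=0, B=1, C=0, D=0): g1=0, g2=1, g3=1, g4=1, giving Y=1. Observed 0.
Test 1: faults giving observed 0 are {g1 stuck-at-1, g1 inverted output, g3 stuck-at-0, g3 inverted output, g4 stuck-at-0, g4 inverted output}.
Test 2 (A=0, B=1, C=1, D=1): fault-free g1=0, g2=0, g3=1, g4=1 → 1; observed 1. Eliminates g3 stuck-at-0, g3 inverted output, g4 stuck-at-0, g4 inverted output.
Test 3 (A=1, B=1, C=0, D=1): fault-free g1=1, g2=1, g3=0, g4=0 → 0; observed 0. Eliminates g1 inverted output.
Only g1 stuck-at-1 is consistent with every test.

g1 stuck-at-1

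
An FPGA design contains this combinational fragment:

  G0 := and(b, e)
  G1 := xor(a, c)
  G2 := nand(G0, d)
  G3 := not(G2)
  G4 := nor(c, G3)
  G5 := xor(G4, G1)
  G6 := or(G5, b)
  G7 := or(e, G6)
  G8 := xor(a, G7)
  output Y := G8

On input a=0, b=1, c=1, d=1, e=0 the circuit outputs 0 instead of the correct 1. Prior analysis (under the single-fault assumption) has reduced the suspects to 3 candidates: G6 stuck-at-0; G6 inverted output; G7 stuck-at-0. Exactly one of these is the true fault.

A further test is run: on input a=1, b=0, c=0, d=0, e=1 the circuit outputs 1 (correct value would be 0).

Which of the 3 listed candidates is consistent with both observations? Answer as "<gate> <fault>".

Evaluate each candidate on input a=1, b=0, c=0, d=0, e=1:
  G6 stuck-at-0: G0=0, G1=1, G2=1, G3=0, G4=1, G5=0, G6=0 [stuck-at-0], G7=1, G8=0 → 0 — eliminated
  G6 inverted output: G0=0, G1=1, G2=1, G3=0, G4=1, G5=0, G6=1 [inverted output], G7=1, G8=0 → 0 — eliminated
  G7 stuck-at-0: G0=0, G1=1, G2=1, G3=0, G4=1, G5=0, G6=0, G7=0 [stuck-at-0], G8=1 → 1 — matches
Only G7 stuck-at-0 reproduces the observed 1.

G7 stuck-at-0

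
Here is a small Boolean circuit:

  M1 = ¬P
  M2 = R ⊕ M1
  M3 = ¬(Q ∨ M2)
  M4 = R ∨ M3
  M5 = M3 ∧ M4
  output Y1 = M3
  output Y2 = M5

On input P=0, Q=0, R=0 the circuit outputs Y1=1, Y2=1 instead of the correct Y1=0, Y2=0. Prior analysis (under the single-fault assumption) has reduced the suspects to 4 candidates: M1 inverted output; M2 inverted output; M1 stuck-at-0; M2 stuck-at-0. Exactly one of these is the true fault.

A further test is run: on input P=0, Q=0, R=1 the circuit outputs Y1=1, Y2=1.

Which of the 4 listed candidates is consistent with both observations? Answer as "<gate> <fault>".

Evaluate each candidate on input P=0, Q=0, R=1:
  M1 inverted output: M1=0 [inverted output], M2=1, M3=0, M4=1, M5=0 → Y1=0, Y2=0 — eliminated
  M2 inverted output: M1=1, M2=1 [inverted output], M3=0, M4=1, M5=0 → Y1=0, Y2=0 — eliminated
  M1 stuck-at-0: M1=0 [stuck-at-0], M2=1, M3=0, M4=1, M5=0 → Y1=0, Y2=0 — eliminated
  M2 stuck-at-0: M1=1, M2=0 [stuck-at-0], M3=1, M4=1, M5=1 → Y1=1, Y2=1 — matches
Only M2 stuck-at-0 reproduces the observed Y1=1, Y2=1.

M2 stuck-at-0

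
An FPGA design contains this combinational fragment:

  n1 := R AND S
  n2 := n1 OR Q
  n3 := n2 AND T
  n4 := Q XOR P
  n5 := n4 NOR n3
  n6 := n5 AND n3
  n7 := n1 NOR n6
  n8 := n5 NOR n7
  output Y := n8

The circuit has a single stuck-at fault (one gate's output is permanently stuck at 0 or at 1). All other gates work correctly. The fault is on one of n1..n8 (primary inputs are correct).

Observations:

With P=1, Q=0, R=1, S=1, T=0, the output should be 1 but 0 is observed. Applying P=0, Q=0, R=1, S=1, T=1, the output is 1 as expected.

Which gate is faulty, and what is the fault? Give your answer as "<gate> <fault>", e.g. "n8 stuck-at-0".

Fault-free values for test 1 (P=1, Q=0, R=1, S=1, T=0): n1=1, n2=1, n3=0, n4=1, n5=0, n6=0, n7=0, n8=1, giving Y=1. Observed 0.
Test 1: faults giving observed 0 are {n1 stuck-at-0, n4 stuck-at-0, n5 stuck-at-1, n7 stuck-at-1, n8 stuck-at-0}.
Test 2 (P=0, Q=0, R=1, S=1, T=1): fault-free n1=1, n2=1, n3=1, n4=0, n5=0, n6=0, n7=0, n8=1 → 1; observed 1. Eliminates n1 stuck-at-0, n5 stuck-at-1, n7 stuck-at-1, n8 stuck-at-0.
Only n4 stuck-at-0 is consistent with every test.

n4 stuck-at-0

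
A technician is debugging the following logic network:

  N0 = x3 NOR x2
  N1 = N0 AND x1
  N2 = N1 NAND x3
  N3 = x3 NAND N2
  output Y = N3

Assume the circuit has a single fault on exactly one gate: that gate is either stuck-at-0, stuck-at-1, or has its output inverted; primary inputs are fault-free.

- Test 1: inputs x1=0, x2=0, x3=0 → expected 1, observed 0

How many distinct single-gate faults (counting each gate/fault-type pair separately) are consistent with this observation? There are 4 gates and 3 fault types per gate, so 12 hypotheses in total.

2

Fault-free: N0=1, N1=0, N2=1, N3=1 → 1. Observed 0.
  N0 stuck-at-0: output 1 ✗
  N0 stuck-at-1: output 1 ✗
  N0 inverted output: output 1 ✗
  N1 stuck-at-0: output 1 ✗
  N1 stuck-at-1: output 1 ✗
  N1 inverted output: output 1 ✗
  N2 stuck-at-0: output 1 ✗
  N2 stuck-at-1: output 1 ✗
  N2 inverted output: output 1 ✗
  N3 stuck-at-0: output 0 ✓
  N3 stuck-at-1: output 1 ✗
  N3 inverted output: output 0 ✓
Consistent faults: {N3 stuck-at-0, N3 inverted output} — 2 in all.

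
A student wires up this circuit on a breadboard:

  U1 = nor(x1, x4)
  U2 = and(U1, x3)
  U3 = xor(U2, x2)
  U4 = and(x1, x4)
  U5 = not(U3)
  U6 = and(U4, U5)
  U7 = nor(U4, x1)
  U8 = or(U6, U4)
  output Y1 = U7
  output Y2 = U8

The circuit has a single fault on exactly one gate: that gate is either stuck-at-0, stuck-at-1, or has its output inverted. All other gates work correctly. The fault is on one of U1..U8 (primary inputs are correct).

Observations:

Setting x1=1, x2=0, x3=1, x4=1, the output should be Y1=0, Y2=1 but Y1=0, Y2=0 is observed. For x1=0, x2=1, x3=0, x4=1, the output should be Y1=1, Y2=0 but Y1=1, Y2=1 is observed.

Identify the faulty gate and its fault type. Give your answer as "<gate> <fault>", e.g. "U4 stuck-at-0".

Fault-free values for test 1 (x1=1, x2=0, x3=1, x4=1): U1=0, U2=0, U3=0, U4=1, U5=1, U6=1, U7=0, U8=1, giving Y1=0, Y2=1. Observed Y1=0, Y2=0.
Test 1: faults giving observed Y1=0, Y2=0 are {U4 stuck-at-0, U4 inverted output, U8 stuck-at-0, U8 inverted output}.
Test 2 (x1=0, x2=1, x3=0, x4=1): fault-free U1=0, U2=0, U3=1, U4=0, U5=0, U6=0, U7=1, U8=0 → Y1=1, Y2=0; observed Y1=1, Y2=1. Eliminates U4 stuck-at-0, U4 inverted output, U8 stuck-at-0.
Only U8 inverted output is consistent with every test.

U8 inverted output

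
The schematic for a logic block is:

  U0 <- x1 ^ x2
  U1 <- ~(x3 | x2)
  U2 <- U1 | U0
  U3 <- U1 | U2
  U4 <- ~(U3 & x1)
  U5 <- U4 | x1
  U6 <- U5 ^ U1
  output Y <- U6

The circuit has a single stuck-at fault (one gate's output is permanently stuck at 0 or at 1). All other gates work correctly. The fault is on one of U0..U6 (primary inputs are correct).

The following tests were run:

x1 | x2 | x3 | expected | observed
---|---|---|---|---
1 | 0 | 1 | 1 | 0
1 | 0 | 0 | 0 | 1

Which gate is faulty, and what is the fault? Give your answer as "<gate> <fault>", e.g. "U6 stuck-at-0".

Fault-free values for test 1 (x1=1, x2=0, x3=1): U0=1, U1=0, U2=1, U3=1, U4=0, U5=1, U6=1, giving Y=1. Observed 0.
Test 1: faults giving observed 0 are {U1 stuck-at-1, U5 stuck-at-0, U6 stuck-at-0}.
Test 2 (x1=1, x2=0, x3=0): fault-free U0=1, U1=1, U2=1, U3=1, U4=0, U5=1, U6=0 → 0; observed 1. Eliminates U1 stuck-at-1, U6 stuck-at-0.
Only U5 stuck-at-0 is consistent with every test.

U5 stuck-at-0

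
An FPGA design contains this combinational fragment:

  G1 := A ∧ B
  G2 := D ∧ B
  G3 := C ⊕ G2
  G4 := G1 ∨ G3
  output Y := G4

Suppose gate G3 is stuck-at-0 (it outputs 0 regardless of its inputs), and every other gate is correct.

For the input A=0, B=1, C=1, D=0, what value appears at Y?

0

Propagate with G3 forced: G1=0, G2=0, G3=0 [stuck-at-0], G4=0.
So Y = 0. (Without the fault it would be 1.)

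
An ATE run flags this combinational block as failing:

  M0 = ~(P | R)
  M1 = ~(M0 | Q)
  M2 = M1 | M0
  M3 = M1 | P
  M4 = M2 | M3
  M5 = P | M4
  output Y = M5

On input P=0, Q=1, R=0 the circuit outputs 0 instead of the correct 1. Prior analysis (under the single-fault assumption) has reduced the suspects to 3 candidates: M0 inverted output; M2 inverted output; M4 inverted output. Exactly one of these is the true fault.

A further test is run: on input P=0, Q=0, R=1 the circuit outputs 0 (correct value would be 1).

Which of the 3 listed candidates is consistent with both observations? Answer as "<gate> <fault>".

M4 inverted output

Evaluate each candidate on input P=0, Q=0, R=1:
  M0 inverted output: M0=1 [inverted output], M1=0, M2=1, M3=0, M4=1, M5=1 → 1 — eliminated
  M2 inverted output: M0=0, M1=1, M2=0 [inverted output], M3=1, M4=1, M5=1 → 1 — eliminated
  M4 inverted output: M0=0, M1=1, M2=1, M3=1, M4=0 [inverted output], M5=0 → 0 — matches
Only M4 inverted output reproduces the observed 0.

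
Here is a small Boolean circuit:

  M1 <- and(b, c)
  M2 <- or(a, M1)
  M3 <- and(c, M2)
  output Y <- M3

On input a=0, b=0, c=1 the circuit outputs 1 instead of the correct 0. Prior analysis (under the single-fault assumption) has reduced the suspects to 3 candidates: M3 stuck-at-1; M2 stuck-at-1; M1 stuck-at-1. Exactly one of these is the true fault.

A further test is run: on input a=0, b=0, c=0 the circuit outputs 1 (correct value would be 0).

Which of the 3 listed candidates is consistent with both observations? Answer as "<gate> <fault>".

Evaluate each candidate on input a=0, b=0, c=0:
  M3 stuck-at-1: M1=0, M2=0, M3=1 [stuck-at-1] → 1 — matches
  M2 stuck-at-1: M1=0, M2=1 [stuck-at-1], M3=0 → 0 — eliminated
  M1 stuck-at-1: M1=1 [stuck-at-1], M2=1, M3=0 → 0 — eliminated
Only M3 stuck-at-1 reproduces the observed 1.

M3 stuck-at-1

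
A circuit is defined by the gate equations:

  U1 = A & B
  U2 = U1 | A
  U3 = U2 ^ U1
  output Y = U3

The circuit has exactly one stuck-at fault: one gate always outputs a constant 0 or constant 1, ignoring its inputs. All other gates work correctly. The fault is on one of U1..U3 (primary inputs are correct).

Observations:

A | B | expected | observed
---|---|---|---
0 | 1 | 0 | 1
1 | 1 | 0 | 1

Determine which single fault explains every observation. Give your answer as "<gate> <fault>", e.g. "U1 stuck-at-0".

U3 stuck-at-1

Fault-free values for test 1 (A=0, B=1): U1=0, U2=0, U3=0, giving Y=0. Observed 1.
Test 1: faults giving observed 1 are {U2 stuck-at-1, U3 stuck-at-1}.
Test 2 (A=1, B=1): fault-free U1=1, U2=1, U3=0 → 0; observed 1. Eliminates U2 stuck-at-1.
Only U3 stuck-at-1 is consistent with every test.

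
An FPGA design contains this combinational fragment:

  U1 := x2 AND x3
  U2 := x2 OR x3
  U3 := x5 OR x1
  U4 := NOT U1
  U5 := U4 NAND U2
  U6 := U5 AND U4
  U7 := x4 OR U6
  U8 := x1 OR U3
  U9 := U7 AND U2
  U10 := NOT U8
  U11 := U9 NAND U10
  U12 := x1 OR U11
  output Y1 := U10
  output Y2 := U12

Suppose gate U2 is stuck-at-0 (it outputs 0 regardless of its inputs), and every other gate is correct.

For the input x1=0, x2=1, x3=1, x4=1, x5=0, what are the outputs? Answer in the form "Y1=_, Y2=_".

Y1=1, Y2=1

Propagate with U2 forced: U1=1, U2=0 [stuck-at-0], U3=0, U4=0, U5=1, U6=0, U7=1, U8=0, U9=0, U10=1, U11=1, U12=1.
So the outputs are Y1=1, Y2=1. (Without the fault they would be Y1=1, Y2=0.)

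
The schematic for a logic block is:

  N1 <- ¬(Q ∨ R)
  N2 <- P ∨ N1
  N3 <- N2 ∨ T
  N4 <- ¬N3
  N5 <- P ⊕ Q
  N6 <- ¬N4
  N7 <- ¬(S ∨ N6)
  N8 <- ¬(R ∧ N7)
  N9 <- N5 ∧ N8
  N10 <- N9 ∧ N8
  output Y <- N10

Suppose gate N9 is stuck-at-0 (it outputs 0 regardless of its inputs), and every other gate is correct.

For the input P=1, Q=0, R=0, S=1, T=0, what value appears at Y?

Propagate with N9 forced: N1=1, N2=1, N3=1, N4=0, N5=1, N6=1, N7=0, N8=1, N9=0 [stuck-at-0], N10=0.
So Y = 0. (Without the fault it would be 1.)

0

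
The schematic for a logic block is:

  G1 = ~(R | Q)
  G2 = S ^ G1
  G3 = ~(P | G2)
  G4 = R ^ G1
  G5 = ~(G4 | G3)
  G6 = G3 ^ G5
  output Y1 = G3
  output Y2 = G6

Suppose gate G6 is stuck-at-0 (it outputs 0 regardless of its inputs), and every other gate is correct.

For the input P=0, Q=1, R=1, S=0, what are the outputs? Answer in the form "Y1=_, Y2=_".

Y1=1, Y2=0

Propagate with G6 forced: G1=0, G2=0, G3=1, G4=1, G5=0, G6=0 [stuck-at-0].
So the outputs are Y1=1, Y2=0. (Without the fault they would be Y1=1, Y2=1.)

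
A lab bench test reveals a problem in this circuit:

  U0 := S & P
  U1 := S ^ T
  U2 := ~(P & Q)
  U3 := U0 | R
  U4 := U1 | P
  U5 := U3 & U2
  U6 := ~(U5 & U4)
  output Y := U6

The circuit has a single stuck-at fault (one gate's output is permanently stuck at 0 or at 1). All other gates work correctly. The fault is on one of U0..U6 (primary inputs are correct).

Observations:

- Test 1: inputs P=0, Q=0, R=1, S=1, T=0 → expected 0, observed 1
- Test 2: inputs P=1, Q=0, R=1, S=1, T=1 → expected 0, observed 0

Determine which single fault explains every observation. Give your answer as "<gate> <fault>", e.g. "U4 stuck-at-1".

Fault-free values for test 1 (P=0, Q=0, R=1, S=1, T=0): U0=0, U1=1, U2=1, U3=1, U4=1, U5=1, U6=0, giving Y=0. Observed 1.
Test 1: faults giving observed 1 are {U1 stuck-at-0, U2 stuck-at-0, U3 stuck-at-0, U4 stuck-at-0, U5 stuck-at-0, U6 stuck-at-1}.
Test 2 (P=1, Q=0, R=1, S=1, T=1): fault-free U0=1, U1=0, U2=1, U3=1, U4=1, U5=1, U6=0 → 0; observed 0. Eliminates U2 stuck-at-0, U3 stuck-at-0, U4 stuck-at-0, U5 stuck-at-0, U6 stuck-at-1.
Only U1 stuck-at-0 is consistent with every test.

U1 stuck-at-0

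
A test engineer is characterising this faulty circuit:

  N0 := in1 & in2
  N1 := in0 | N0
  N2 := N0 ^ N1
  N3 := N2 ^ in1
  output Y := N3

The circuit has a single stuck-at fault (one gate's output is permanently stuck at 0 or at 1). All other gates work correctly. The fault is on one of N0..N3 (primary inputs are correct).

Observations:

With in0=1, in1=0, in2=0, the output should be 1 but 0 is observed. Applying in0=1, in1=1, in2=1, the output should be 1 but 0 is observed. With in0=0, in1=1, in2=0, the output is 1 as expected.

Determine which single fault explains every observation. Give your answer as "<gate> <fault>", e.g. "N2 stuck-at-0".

N1 stuck-at-0

Fault-free values for test 1 (in0=1, in1=0, in2=0): N0=0, N1=1, N2=1, N3=1, giving Y=1. Observed 0.
Test 1: faults giving observed 0 are {N0 stuck-at-1, N1 stuck-at-0, N2 stuck-at-0, N3 stuck-at-0}.
Test 2 (in0=1, in1=1, in2=1): fault-free N0=1, N1=1, N2=0, N3=1 → 1; observed 0. Eliminates N0 stuck-at-1, N2 stuck-at-0.
Test 3 (in0=0, in1=1, in2=0): fault-free N0=0, N1=0, N2=0, N3=1 → 1; observed 1. Eliminates N3 stuck-at-0.
Only N1 stuck-at-0 is consistent with every test.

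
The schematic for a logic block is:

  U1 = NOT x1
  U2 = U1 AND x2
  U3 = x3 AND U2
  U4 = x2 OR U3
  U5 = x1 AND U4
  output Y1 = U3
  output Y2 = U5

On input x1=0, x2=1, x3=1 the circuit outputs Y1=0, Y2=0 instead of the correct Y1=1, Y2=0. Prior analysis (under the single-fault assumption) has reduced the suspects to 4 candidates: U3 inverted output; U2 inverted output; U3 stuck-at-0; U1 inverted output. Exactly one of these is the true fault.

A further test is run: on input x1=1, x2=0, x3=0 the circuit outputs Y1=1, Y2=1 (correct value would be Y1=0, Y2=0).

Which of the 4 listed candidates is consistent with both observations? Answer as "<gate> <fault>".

U3 inverted output

Evaluate each candidate on input x1=1, x2=0, x3=0:
  U3 inverted output: U1=0, U2=0, U3=1 [inverted output], U4=1, U5=1 → Y1=1, Y2=1 — matches
  U2 inverted output: U1=0, U2=1 [inverted output], U3=0, U4=0, U5=0 → Y1=0, Y2=0 — eliminated
  U3 stuck-at-0: U1=0, U2=0, U3=0 [stuck-at-0], U4=0, U5=0 → Y1=0, Y2=0 — eliminated
  U1 inverted output: U1=1 [inverted output], U2=0, U3=0, U4=0, U5=0 → Y1=0, Y2=0 — eliminated
Only U3 inverted output reproduces the observed Y1=1, Y2=1.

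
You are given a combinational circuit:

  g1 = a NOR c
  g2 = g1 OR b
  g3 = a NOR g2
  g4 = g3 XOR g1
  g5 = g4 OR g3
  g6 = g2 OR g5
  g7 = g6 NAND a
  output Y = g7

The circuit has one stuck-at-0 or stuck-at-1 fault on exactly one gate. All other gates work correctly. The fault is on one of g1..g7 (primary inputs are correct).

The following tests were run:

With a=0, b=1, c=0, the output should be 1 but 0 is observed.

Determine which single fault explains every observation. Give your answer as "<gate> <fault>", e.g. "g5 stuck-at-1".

Fault-free values for test 1 (a=0, b=1, c=0): g1=1, g2=1, g3=0, g4=1, g5=1, g6=1, g7=1, giving Y=1. Observed 0.
Test 1: faults giving observed 0 are {g7 stuck-at-0}.
Only g7 stuck-at-0 is consistent with every test.

g7 stuck-at-0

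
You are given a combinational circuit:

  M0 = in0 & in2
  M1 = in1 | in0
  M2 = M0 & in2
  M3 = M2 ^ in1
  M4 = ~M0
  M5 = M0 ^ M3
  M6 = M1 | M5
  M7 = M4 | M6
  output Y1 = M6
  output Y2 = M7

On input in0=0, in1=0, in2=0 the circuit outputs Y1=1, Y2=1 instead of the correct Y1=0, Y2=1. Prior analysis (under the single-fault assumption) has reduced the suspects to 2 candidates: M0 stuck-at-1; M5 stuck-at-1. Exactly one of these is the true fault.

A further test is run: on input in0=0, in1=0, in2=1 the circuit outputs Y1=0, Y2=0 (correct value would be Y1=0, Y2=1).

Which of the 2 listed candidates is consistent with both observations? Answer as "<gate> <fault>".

Evaluate each candidate on input in0=0, in1=0, in2=1:
  M0 stuck-at-1: M0=1 [stuck-at-1], M1=0, M2=1, M3=1, M4=0, M5=0, M6=0, M7=0 → Y1=0, Y2=0 — matches
  M5 stuck-at-1: M0=0, M1=0, M2=0, M3=0, M4=1, M5=1 [stuck-at-1], M6=1, M7=1 → Y1=1, Y2=1 — eliminated
Only M0 stuck-at-1 reproduces the observed Y1=0, Y2=0.

M0 stuck-at-1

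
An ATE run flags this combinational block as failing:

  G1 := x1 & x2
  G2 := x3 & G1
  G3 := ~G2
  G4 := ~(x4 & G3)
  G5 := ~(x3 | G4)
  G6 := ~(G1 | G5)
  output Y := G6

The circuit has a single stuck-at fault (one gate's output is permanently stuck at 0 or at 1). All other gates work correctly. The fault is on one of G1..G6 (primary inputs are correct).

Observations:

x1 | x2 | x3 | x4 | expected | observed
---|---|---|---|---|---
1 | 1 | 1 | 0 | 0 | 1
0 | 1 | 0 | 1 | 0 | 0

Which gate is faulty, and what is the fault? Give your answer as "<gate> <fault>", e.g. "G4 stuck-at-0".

Fault-free values for test 1 (x1=1, x2=1, x3=1, x4=0): G1=1, G2=1, G3=0, G4=1, G5=0, G6=0, giving Y=0. Observed 1.
Test 1: faults giving observed 1 are {G1 stuck-at-0, G6 stuck-at-1}.
Test 2 (x1=0, x2=1, x3=0, x4=1): fault-free G1=0, G2=0, G3=1, G4=0, G5=1, G6=0 → 0; observed 0. Eliminates G6 stuck-at-1.
Only G1 stuck-at-0 is consistent with every test.

G1 stuck-at-0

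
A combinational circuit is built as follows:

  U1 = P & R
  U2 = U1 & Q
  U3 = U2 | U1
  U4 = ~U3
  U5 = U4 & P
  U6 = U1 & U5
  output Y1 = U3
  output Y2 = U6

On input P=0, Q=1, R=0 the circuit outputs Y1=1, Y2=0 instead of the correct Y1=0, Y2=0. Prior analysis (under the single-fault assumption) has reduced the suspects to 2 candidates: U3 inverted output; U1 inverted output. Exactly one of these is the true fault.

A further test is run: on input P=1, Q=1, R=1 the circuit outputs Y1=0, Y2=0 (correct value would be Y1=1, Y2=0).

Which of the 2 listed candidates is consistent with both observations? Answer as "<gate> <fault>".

U1 inverted output

Evaluate each candidate on input P=1, Q=1, R=1:
  U3 inverted output: U1=1, U2=1, U3=0 [inverted output], U4=1, U5=1, U6=1 → Y1=0, Y2=1 — eliminated
  U1 inverted output: U1=0 [inverted output], U2=0, U3=0, U4=1, U5=1, U6=0 → Y1=0, Y2=0 — matches
Only U1 inverted output reproduces the observed Y1=0, Y2=0.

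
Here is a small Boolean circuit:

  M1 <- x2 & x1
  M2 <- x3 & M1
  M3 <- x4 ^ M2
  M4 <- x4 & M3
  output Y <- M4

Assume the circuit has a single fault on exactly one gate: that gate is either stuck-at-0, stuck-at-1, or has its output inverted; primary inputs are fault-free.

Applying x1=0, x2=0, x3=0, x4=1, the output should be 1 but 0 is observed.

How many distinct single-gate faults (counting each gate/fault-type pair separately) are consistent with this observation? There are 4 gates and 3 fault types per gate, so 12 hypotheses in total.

Fault-free: M1=0, M2=0, M3=1, M4=1 → 1. Observed 0.
  M1 stuck-at-0: output 1 ✗
  M1 stuck-at-1: output 1 ✗
  M1 inverted output: output 1 ✗
  M2 stuck-at-0: output 1 ✗
  M2 stuck-at-1: output 0 ✓
  M2 inverted output: output 0 ✓
  M3 stuck-at-0: output 0 ✓
  M3 stuck-at-1: output 1 ✗
  M3 inverted output: output 0 ✓
  M4 stuck-at-0: output 0 ✓
  M4 stuck-at-1: output 1 ✗
  M4 inverted output: output 0 ✓
Consistent faults: {M2 stuck-at-1, M2 inverted output, M3 stuck-at-0, M3 inverted output, M4 stuck-at-0, M4 inverted output} — 6 in all.

6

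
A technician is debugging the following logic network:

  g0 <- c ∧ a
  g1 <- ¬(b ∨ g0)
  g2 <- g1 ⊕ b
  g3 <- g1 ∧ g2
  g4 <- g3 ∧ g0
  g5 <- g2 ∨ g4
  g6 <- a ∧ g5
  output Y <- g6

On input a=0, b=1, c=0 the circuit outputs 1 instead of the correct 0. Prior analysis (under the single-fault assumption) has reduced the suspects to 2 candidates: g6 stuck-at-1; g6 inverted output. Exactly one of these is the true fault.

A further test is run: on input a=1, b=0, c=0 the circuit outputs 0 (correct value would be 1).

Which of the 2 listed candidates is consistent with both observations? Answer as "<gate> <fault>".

Evaluate each candidate on input a=1, b=0, c=0:
  g6 stuck-at-1: g0=0, g1=1, g2=1, g3=1, g4=0, g5=1, g6=1 [stuck-at-1] → 1 — eliminated
  g6 inverted output: g0=0, g1=1, g2=1, g3=1, g4=0, g5=1, g6=0 [inverted output] → 0 — matches
Only g6 inverted output reproduces the observed 0.

g6 inverted output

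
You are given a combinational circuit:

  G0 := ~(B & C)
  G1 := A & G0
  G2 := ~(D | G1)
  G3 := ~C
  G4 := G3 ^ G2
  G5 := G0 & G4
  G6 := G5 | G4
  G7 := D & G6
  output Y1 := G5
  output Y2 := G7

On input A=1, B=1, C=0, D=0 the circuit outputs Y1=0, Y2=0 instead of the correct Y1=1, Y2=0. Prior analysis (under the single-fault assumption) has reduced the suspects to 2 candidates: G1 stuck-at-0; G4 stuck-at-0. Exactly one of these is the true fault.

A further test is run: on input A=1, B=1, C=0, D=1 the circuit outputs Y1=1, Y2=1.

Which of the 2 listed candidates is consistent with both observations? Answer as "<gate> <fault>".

Evaluate each candidate on input A=1, B=1, C=0, D=1:
  G1 stuck-at-0: G0=1, G1=0 [stuck-at-0], G2=0, G3=1, G4=1, G5=1, G6=1, G7=1 → Y1=1, Y2=1 — matches
  G4 stuck-at-0: G0=1, G1=1, G2=0, G3=1, G4=0 [stuck-at-0], G5=0, G6=0, G7=0 → Y1=0, Y2=0 — eliminated
Only G1 stuck-at-0 reproduces the observed Y1=1, Y2=1.

G1 stuck-at-0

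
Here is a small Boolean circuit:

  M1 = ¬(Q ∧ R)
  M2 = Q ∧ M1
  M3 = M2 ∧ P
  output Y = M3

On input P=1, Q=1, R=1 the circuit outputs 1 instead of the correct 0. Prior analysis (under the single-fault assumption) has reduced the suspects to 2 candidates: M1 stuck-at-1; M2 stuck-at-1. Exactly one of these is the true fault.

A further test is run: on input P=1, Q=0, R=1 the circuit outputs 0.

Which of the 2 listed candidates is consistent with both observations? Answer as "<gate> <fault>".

Evaluate each candidate on input P=1, Q=0, R=1:
  M1 stuck-at-1: M1=1 [stuck-at-1], M2=0, M3=0 → 0 — matches
  M2 stuck-at-1: M1=1, M2=1 [stuck-at-1], M3=1 → 1 — eliminated
Only M1 stuck-at-1 reproduces the observed 0.

M1 stuck-at-1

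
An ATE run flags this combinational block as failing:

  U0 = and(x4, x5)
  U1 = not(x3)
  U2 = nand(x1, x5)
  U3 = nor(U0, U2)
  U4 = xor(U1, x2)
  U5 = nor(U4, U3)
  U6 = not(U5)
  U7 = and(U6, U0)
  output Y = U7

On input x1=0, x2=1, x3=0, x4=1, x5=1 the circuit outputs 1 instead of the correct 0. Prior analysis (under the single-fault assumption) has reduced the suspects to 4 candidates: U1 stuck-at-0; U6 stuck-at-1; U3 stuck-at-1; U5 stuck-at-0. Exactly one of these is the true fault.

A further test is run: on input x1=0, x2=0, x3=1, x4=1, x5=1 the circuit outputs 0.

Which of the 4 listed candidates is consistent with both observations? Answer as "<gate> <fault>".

Evaluate each candidate on input x1=0, x2=0, x3=1, x4=1, x5=1:
  U1 stuck-at-0: U0=1, U1=0 [stuck-at-0], U2=1, U3=0, U4=0, U5=1, U6=0, U7=0 → 0 — matches
  U6 stuck-at-1: U0=1, U1=0, U2=1, U3=0, U4=0, U5=1, U6=1 [stuck-at-1], U7=1 → 1 — eliminated
  U3 stuck-at-1: U0=1, U1=0, U2=1, U3=1 [stuck-at-1], U4=0, U5=0, U6=1, U7=1 → 1 — eliminated
  U5 stuck-at-0: U0=1, U1=0, U2=1, U3=0, U4=0, U5=0 [stuck-at-0], U6=1, U7=1 → 1 — eliminated
Only U1 stuck-at-0 reproduces the observed 0.

U1 stuck-at-0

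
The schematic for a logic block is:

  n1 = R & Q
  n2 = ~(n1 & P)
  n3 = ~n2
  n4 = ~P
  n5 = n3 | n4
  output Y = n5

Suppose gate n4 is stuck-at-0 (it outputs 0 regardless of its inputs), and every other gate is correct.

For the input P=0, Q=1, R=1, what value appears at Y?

Propagate with n4 forced: n1=1, n2=1, n3=0, n4=0 [stuck-at-0], n5=0.
So Y = 0. (Without the fault it would be 1.)

0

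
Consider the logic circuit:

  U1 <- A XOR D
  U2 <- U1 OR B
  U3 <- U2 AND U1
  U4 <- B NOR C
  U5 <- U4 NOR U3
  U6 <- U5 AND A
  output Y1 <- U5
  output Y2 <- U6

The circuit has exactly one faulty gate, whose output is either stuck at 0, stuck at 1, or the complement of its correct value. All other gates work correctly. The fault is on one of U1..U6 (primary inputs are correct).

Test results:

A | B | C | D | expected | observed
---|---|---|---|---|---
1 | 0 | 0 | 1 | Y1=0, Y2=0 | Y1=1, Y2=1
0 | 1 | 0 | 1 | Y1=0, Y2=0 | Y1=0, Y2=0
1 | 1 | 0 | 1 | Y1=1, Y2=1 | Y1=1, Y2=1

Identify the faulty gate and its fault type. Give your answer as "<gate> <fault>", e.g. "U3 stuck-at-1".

U4 stuck-at-0

Fault-free values for test 1 (A=1, B=0, C=0, D=1): U1=0, U2=0, U3=0, U4=1, U5=0, U6=0, giving Y1=0, Y2=0. Observed Y1=1, Y2=1.
Test 1: faults giving observed Y1=1, Y2=1 are {U4 stuck-at-0, U4 inverted output, U5 stuck-at-1, U5 inverted output}.
Test 2 (A=0, B=1, C=0, D=1): fault-free U1=1, U2=1, U3=1, U4=0, U5=0, U6=0 → Y1=0, Y2=0; observed Y1=0, Y2=0. Eliminates U5 stuck-at-1, U5 inverted output.
Test 3 (A=1, B=1, C=0, D=1): fault-free U1=0, U2=1, U3=0, U4=0, U5=1, U6=1 → Y1=1, Y2=1; observed Y1=1, Y2=1. Eliminates U4 inverted output.
Only U4 stuck-at-0 is consistent with every test.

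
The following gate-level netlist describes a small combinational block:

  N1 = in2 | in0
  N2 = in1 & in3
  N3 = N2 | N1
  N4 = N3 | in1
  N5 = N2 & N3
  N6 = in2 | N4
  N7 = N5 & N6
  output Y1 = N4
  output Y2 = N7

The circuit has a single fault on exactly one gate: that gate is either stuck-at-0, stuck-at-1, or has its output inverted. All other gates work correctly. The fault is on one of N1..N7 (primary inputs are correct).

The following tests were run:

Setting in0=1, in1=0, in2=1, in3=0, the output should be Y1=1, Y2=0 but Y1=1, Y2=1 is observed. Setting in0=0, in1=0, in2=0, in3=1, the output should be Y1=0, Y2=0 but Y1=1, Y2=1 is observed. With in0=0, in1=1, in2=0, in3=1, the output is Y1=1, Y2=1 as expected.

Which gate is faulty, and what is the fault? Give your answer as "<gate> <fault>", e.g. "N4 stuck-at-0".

Fault-free values for test 1 (in0=1, in1=0, in2=1, in3=0): N1=1, N2=0, N3=1, N4=1, N5=0, N6=1, N7=0, giving Y1=1, Y2=0. Observed Y1=1, Y2=1.
Test 1: faults giving observed Y1=1, Y2=1 are {N2 stuck-at-1, N2 inverted output, N5 stuck-at-1, N5 inverted output, N7 stuck-at-1, N7 inverted output}.
Test 2 (in0=0, in1=0, in2=0, in3=1): fault-free N1=0, N2=0, N3=0, N4=0, N5=0, N6=0, N7=0 → Y1=0, Y2=0; observed Y1=1, Y2=1. Eliminates N5 stuck-at-1, N5 inverted output, N7 stuck-at-1, N7 inverted output.
Test 3 (in0=0, in1=1, in2=0, in3=1): fault-free N1=0, N2=1, N3=1, N4=1, N5=1, N6=1, N7=1 → Y1=1, Y2=1; observed Y1=1, Y2=1. Eliminates N2 inverted output.
Only N2 stuck-at-1 is consistent with every test.

N2 stuck-at-1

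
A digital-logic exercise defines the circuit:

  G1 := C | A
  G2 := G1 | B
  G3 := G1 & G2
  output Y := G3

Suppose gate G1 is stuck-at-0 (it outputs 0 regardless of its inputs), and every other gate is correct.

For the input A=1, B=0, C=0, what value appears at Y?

0

Propagate with G1 forced: G1=0 [stuck-at-0], G2=0, G3=0.
So Y = 0. (Without the fault it would be 1.)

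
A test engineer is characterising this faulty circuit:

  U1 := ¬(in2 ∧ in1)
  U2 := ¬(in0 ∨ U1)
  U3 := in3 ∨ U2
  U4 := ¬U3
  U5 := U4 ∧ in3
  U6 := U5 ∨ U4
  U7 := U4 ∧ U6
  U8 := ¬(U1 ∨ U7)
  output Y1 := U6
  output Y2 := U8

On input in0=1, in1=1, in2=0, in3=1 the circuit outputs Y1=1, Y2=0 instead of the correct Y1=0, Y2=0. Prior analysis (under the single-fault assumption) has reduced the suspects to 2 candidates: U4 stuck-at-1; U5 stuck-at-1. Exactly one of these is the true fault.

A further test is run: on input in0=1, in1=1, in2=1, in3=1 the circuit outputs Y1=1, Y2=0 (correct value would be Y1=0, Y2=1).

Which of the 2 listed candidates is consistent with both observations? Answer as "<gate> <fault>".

U4 stuck-at-1

Evaluate each candidate on input in0=1, in1=1, in2=1, in3=1:
  U4 stuck-at-1: U1=0, U2=0, U3=1, U4=1 [stuck-at-1], U5=1, U6=1, U7=1, U8=0 → Y1=1, Y2=0 — matches
  U5 stuck-at-1: U1=0, U2=0, U3=1, U4=0, U5=1 [stuck-at-1], U6=1, U7=0, U8=1 → Y1=1, Y2=1 — eliminated
Only U4 stuck-at-1 reproduces the observed Y1=1, Y2=0.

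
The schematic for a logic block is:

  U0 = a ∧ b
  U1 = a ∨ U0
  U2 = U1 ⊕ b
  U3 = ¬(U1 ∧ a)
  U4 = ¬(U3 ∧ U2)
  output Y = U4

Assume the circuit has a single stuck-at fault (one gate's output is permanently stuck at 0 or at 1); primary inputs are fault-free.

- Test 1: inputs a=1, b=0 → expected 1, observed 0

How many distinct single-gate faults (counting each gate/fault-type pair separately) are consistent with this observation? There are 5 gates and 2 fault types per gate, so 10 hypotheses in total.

2

Fault-free: U0=0, U1=1, U2=1, U3=0, U4=1 → 1. Observed 0.
  U0 stuck-at-0: output 1 ✗
  U0 stuck-at-1: output 1 ✗
  U1 stuck-at-0: output 1 ✗
  U1 stuck-at-1: output 1 ✗
  U2 stuck-at-0: output 1 ✗
  U2 stuck-at-1: output 1 ✗
  U3 stuck-at-0: output 1 ✗
  U3 stuck-at-1: output 0 ✓
  U4 stuck-at-0: output 0 ✓
  U4 stuck-at-1: output 1 ✗
Consistent faults: {U3 stuck-at-1, U4 stuck-at-0} — 2 in all.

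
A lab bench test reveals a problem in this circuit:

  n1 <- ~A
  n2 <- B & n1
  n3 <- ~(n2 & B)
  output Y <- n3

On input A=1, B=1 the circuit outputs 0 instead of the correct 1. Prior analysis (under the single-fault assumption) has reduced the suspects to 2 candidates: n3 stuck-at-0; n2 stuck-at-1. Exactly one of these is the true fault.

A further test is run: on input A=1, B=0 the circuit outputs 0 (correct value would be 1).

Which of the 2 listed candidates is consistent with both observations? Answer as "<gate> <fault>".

n3 stuck-at-0

Evaluate each candidate on input A=1, B=0:
  n3 stuck-at-0: n1=0, n2=0, n3=0 [stuck-at-0] → 0 — matches
  n2 stuck-at-1: n1=0, n2=1 [stuck-at-1], n3=1 → 1 — eliminated
Only n3 stuck-at-0 reproduces the observed 0.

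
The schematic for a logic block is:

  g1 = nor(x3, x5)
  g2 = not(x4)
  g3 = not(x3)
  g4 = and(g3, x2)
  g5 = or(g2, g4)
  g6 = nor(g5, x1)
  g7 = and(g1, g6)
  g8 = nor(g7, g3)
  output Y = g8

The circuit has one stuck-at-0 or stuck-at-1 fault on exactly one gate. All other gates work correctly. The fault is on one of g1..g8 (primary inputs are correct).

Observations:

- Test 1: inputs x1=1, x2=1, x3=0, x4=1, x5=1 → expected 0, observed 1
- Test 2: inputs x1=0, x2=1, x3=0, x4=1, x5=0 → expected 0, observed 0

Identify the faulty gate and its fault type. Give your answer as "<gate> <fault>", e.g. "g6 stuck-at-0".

g3 stuck-at-0

Fault-free values for test 1 (x1=1, x2=1, x3=0, x4=1, x5=1): g1=0, g2=0, g3=1, g4=1, g5=1, g6=0, g7=0, g8=0, giving Y=0. Observed 1.
Test 1: faults giving observed 1 are {g3 stuck-at-0, g8 stuck-at-1}.
Test 2 (x1=0, x2=1, x3=0, x4=1, x5=0): fault-free g1=1, g2=0, g3=1, g4=1, g5=1, g6=0, g7=0, g8=0 → 0; observed 0. Eliminates g8 stuck-at-1.
Only g3 stuck-at-0 is consistent with every test.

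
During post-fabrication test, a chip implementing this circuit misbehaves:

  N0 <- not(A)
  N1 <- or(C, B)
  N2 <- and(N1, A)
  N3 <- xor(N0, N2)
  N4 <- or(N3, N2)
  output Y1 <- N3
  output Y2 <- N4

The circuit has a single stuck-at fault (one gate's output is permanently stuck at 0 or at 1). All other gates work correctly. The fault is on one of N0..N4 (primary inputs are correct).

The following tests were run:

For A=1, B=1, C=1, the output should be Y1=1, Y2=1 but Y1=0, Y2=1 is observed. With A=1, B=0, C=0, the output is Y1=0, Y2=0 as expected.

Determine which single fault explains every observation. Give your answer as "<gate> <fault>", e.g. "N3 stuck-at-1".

Fault-free values for test 1 (A=1, B=1, C=1): N0=0, N1=1, N2=1, N3=1, N4=1, giving Y1=1, Y2=1. Observed Y1=0, Y2=1.
Test 1: faults giving observed Y1=0, Y2=1 are {N0 stuck-at-1, N3 stuck-at-0}.
Test 2 (A=1, B=0, C=0): fault-free N0=0, N1=0, N2=0, N3=0, N4=0 → Y1=0, Y2=0; observed Y1=0, Y2=0. Eliminates N0 stuck-at-1.
Only N3 stuck-at-0 is consistent with every test.

N3 stuck-at-0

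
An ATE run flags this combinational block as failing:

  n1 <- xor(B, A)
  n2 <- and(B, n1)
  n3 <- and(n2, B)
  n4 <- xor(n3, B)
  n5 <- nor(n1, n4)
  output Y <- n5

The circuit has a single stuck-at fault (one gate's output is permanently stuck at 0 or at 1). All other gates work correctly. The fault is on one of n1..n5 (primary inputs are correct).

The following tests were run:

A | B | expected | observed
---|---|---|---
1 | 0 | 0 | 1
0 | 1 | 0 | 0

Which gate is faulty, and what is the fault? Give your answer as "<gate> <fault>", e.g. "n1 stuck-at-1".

n1 stuck-at-0

Fault-free values for test 1 (A=1, B=0): n1=1, n2=0, n3=0, n4=0, n5=0, giving Y=0. Observed 1.
Test 1: faults giving observed 1 are {n1 stuck-at-0, n5 stuck-at-1}.
Test 2 (A=0, B=1): fault-free n1=1, n2=1, n3=1, n4=0, n5=0 → 0; observed 0. Eliminates n5 stuck-at-1.
Only n1 stuck-at-0 is consistent with every test.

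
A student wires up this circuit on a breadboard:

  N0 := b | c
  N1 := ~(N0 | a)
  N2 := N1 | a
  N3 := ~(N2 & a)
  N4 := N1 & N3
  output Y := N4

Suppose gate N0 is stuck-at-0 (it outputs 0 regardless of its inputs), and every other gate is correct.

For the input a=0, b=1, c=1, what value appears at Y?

1

Propagate with N0 forced: N0=0 [stuck-at-0], N1=1, N2=1, N3=1, N4=1.
So Y = 1. (Without the fault it would be 0.)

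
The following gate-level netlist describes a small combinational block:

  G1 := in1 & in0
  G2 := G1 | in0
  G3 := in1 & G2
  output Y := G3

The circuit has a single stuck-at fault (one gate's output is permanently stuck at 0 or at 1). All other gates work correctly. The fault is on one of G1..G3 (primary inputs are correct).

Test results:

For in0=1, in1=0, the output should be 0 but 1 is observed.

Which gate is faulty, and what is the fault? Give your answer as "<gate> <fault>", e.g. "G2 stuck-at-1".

G3 stuck-at-1

Fault-free values for test 1 (in0=1, in1=0): G1=0, G2=1, G3=0, giving Y=0. Observed 1.
Test 1: faults giving observed 1 are {G3 stuck-at-1}.
Only G3 stuck-at-1 is consistent with every test.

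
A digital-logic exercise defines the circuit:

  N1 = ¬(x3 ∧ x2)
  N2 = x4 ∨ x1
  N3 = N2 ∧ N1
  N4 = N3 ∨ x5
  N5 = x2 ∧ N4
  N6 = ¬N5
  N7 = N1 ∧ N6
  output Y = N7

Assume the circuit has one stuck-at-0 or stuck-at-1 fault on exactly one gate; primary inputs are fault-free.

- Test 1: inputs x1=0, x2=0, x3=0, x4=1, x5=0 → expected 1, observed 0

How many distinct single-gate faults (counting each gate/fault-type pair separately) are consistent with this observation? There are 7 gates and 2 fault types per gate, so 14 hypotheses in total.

Fault-free: N1=1, N2=1, N3=1, N4=1, N5=0, N6=1, N7=1 → 1. Observed 0.
  N1 stuck-at-0: output 0 ✓
  N1 stuck-at-1: output 1 ✗
  N2 stuck-at-0: output 1 ✗
  N2 stuck-at-1: output 1 ✗
  N3 stuck-at-0: output 1 ✗
  N3 stuck-at-1: output 1 ✗
  N4 stuck-at-0: output 1 ✗
  N4 stuck-at-1: output 1 ✗
  N5 stuck-at-0: output 1 ✗
  N5 stuck-at-1: output 0 ✓
  N6 stuck-at-0: output 0 ✓
  N6 stuck-at-1: output 1 ✗
  N7 stuck-at-0: output 0 ✓
  N7 stuck-at-1: output 1 ✗
Consistent faults: {N1 stuck-at-0, N5 stuck-at-1, N6 stuck-at-0, N7 stuck-at-0} — 4 in all.

4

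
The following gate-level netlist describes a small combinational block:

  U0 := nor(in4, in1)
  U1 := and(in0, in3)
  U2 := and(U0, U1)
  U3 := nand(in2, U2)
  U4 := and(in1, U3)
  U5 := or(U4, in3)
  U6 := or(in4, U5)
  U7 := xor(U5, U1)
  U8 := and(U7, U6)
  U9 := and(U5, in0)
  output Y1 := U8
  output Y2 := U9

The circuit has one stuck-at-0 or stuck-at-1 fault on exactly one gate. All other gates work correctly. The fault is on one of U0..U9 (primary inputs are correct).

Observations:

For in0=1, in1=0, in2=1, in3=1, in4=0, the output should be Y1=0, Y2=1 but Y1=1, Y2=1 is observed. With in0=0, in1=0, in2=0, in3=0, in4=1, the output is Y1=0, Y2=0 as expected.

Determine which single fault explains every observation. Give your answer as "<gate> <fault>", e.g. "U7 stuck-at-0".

U1 stuck-at-0

Fault-free values for test 1 (in0=1, in1=0, in2=1, in3=1, in4=0): U0=1, U1=1, U2=1, U3=0, U4=0, U5=1, U6=1, U7=0, U8=0, U9=1, giving Y1=0, Y2=1. Observed Y1=1, Y2=1.
Test 1: faults giving observed Y1=1, Y2=1 are {U1 stuck-at-0, U7 stuck-at-1, U8 stuck-at-1}.
Test 2 (in0=0, in1=0, in2=0, in3=0, in4=1): fault-free U0=0, U1=0, U2=0, U3=1, U4=0, U5=0, U6=1, U7=0, U8=0, U9=0 → Y1=0, Y2=0; observed Y1=0, Y2=0. Eliminates U7 stuck-at-1, U8 stuck-at-1.
Only U1 stuck-at-0 is consistent with every test.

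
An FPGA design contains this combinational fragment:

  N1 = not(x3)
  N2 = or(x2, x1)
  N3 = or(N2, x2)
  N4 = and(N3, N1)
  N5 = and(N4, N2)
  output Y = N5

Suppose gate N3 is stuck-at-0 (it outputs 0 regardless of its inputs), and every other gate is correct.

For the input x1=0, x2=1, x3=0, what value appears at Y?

0

Propagate with N3 forced: N1=1, N2=1, N3=0 [stuck-at-0], N4=0, N5=0.
So Y = 0. (Without the fault it would be 1.)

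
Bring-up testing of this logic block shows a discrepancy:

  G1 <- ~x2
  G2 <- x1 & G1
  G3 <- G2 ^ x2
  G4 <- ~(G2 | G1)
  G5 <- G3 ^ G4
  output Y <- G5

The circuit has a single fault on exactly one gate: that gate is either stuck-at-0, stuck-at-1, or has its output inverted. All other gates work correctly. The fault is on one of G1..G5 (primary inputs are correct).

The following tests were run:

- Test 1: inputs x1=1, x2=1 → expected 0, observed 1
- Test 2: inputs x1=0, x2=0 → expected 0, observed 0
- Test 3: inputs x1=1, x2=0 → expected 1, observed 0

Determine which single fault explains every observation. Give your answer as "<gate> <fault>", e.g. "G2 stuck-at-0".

Fault-free values for test 1 (x1=1, x2=1): G1=0, G2=0, G3=1, G4=1, G5=0, giving Y=0. Observed 1.
Test 1: faults giving observed 1 are {G3 stuck-at-0, G3 inverted output, G4 stuck-at-0, G4 inverted output, G5 stuck-at-1, G5 inverted output}.
Test 2 (x1=0, x2=0): fault-free G1=1, G2=0, G3=0, G4=0, G5=0 → 0; observed 0. Eliminates G3 inverted output, G4 inverted output, G5 stuck-at-1, G5 inverted output.
Test 3 (x1=1, x2=0): fault-free G1=1, G2=1, G3=1, G4=0, G5=1 → 1; observed 0. Eliminates G4 stuck-at-0.
Only G3 stuck-at-0 is consistent with every test.

G3 stuck-at-0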